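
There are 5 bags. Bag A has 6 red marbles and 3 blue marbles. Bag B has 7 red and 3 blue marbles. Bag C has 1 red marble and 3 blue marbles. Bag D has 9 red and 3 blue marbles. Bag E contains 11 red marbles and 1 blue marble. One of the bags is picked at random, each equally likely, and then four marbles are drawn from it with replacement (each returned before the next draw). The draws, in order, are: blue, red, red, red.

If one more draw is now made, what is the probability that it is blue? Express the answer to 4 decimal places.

0.2723

Under each hypothesis, the probability of the observed sequence is: P(data | bag A) = (3/9)(6/9)(6/9)(6/9) = 0.098765; P(data | bag B) = (3/10)(7/10)(7/10)(7/10) = 0.1029; P(data | bag C) = (3/4)(1/4)(1/4)(1/4) = 0.011719; P(data | bag D) = (3/12)(9/12)(9/12)(9/12) = 0.10547; P(data | bag E) = (1/12)(11/12)(11/12)(11/12) = 0.064188.
The prior-weighted likelihoods are 1/5 · 0.098765 = 0.019753, 1/5 · 0.1029 = 0.02058, 1/5 · 0.011719 = 0.0023437, 1/5 · 0.10547 = 0.021094, 1/5 · 0.064188 = 0.012838; with total 0.076608.
Normalising, the posterior is P(bag A | data) = 0.25785, P(bag B | data) = 0.26864, P(bag C | data) = 0.030594, P(bag D | data) = 0.27535, P(bag E | data) = 0.16757.
The predictive probability is P(blue next | data) = (1/3)(0.25785) + (3/10)(0.26864) + (3/4)(0.030594) + (1/4)(0.27535) + (1/12)(0.16757) = 0.27229.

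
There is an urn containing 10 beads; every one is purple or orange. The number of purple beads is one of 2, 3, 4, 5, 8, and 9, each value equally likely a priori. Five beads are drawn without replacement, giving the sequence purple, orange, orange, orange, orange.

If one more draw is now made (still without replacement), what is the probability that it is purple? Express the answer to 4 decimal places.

For each hypothesis, P(data | H) works out to: P(data | r = 2) = (2/10)(8/9)(7/8)(6/7)(5/6) = 0.11111; P(data | r = 3) = (3/10)(7/9)(6/8)(5/7)(4/6) = 0.083333; P(data | r = 4) = (4/10)(6/9)(5/8)(4/7)(3/6) = 0.047619; P(data | r = 5) = (5/10)(5/9)(4/8)(3/7)(2/6) = 0.019841; P(data | r = 8) = (8/10)(2/9)(1/8)(0/7) = 0; P(data | r = 9) = (9/10)(1/9)(0/8) = 0.
Weighting by the prior gives 1/6 · 0.11111 = 0.018519, 1/6 · 0.083333 = 0.013889, 1/6 · 0.047619 = 0.0079365, 1/6 · 0.019841 = 0.0033069, 1/6 · 0 = 0, 1/6 · 0 = 0; with total 0.043651.
Dividing through by the total gives posterior P(r = 2 | data) = 0.42424, P(r = 3 | data) = 0.31818, P(r = 4 | data) = 0.18182, P(r = 5 | data) = 0.075758, P(r = 8 | data) = 0, P(r = 9 | data) = 0.
So P(purple next | data) = Σ P(purple next | H) P(H | data) = (1/5)(0.42424) + (2/5)(0.31818) + (3/5)(0.18182) + (4/5)(0.075758) = 0.38182.

0.3818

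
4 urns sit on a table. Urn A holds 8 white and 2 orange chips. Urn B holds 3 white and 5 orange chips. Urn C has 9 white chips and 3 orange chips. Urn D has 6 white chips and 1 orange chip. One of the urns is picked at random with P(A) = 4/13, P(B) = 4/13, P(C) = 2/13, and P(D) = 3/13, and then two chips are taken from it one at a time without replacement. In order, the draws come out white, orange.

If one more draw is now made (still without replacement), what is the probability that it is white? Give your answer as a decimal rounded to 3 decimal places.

The likelihood of the observed sequence under each hypothesis: P(data | urn A) = (8/10)(2/9) = 0.17778; P(data | urn B) = (3/8)(5/7) = 0.26786; P(data | urn C) = (9/12)(3/11) = 0.20455; P(data | urn D) = (6/7)(1/6) = 0.14286.
The prior-weighted likelihoods are 4/13 · 0.17778 = 0.054701, 4/13 · 0.26786 = 0.082418, 2/13 · 0.20455 = 0.031469, 3/13 · 0.14286 = 0.032967; these sum to 0.20155.
Dividing through by the total gives posterior P(urn A | data) = 0.2714, P(urn B | data) = 0.40891, P(urn C | data) = 0.15613, P(urn D | data) = 0.16356.
So P(white next | data) = Σ P(white next | H) P(H | data) = (7/8)(0.2714) + (1/3)(0.40891) + (4/5)(0.15613) + (1)(0.16356) = 0.66224.

0.662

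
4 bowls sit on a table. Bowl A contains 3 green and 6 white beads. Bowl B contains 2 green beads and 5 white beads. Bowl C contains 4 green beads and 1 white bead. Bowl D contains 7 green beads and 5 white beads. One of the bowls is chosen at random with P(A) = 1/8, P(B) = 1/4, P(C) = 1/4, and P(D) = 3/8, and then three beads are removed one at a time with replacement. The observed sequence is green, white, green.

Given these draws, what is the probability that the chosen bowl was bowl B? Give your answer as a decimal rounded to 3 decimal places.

Compute the likelihood of the observed sequence for each case: P(data | bowl A) = (3/9)(6/9)(3/9) = 0.074074; P(data | bowl B) = (2/7)(5/7)(2/7) = 0.058309; P(data | bowl C) = (4/5)(1/5)(4/5) = 0.128; P(data | bowl D) = (7/12)(5/12)(7/12) = 0.14178.
Multiplying each by its prior: 1/8 · 0.074074 = 0.0092593, 1/4 · 0.058309 = 0.014577, 1/4 · 0.128 = 0.032, 3/8 · 0.14178 = 0.053168; these sum to 0.109.
Hence P(bowl B | data) = (0.014577) / (0.109) = 0.13373.

0.134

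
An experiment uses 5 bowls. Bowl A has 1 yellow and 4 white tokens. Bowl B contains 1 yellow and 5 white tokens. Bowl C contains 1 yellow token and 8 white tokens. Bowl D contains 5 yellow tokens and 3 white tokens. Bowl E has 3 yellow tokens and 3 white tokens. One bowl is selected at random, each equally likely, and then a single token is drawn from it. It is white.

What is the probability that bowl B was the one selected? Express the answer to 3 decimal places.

0.245

The likelihood of this draw under each hypothesis: P(data | bowl A) = (4/5) = 0.8; P(data | bowl B) = (5/6) = 0.83333; P(data | bowl C) = (8/9) = 0.88889; P(data | bowl D) = (3/8) = 0.375; P(data | bowl E) = (3/6) = 0.5.
The prior-weighted likelihoods are 1/5 · 0.8 = 0.16, 1/5 · 0.83333 = 0.16667, 1/5 · 0.88889 = 0.17778, 1/5 · 0.375 = 0.075, 1/5 · 0.5 = 0.1; summing to 0.67944.
Hence P(bowl B | data) = (0.16667) / (0.67944) = 0.2453.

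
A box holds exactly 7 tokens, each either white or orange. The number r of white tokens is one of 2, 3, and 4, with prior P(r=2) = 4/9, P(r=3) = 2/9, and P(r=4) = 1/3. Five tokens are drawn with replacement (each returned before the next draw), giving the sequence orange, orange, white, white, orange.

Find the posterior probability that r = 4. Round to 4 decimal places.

0.2914

For each hypothesis, P(data | H) works out to: P(data | r = 2) = (5/7)(5/7)(2/7)(2/7)(5/7) = 0.02975; P(data | r = 3) = (4/7)(4/7)(3/7)(3/7)(4/7) = 0.034271; P(data | r = 4) = (3/7)(3/7)(4/7)(4/7)(3/7) = 0.025704.
Weighting by the prior gives 4/9 · 0.02975 = 0.013222, 2/9 · 0.034271 = 0.0076159, 1/3 · 0.025704 = 0.0085679; these sum to 0.029406.
Therefore the posterior P(r = 4 | data) = (0.0085679) / (0.029406) = 0.29137.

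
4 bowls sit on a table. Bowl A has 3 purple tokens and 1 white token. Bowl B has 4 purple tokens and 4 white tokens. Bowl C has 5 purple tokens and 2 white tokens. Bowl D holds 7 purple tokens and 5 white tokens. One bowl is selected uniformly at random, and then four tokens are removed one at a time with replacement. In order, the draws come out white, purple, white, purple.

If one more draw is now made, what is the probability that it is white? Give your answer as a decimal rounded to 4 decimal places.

0.3859

The likelihood of the observed sequence under each hypothesis: P(data | bowl A) = (1/4)(3/4)(1/4)(3/4) = 0.035156; P(data | bowl B) = (4/8)(4/8)(4/8)(4/8) = 0.0625; P(data | bowl C) = (2/7)(5/7)(2/7)(5/7) = 0.041649; P(data | bowl D) = (5/12)(7/12)(5/12)(7/12) = 0.059076.
The prior-weighted likelihoods are 1/4 · 0.035156 = 0.0087891, 1/4 · 0.0625 = 0.015625, 1/4 · 0.041649 = 0.010412, 1/4 · 0.059076 = 0.014769; these sum to 0.049595.
The posterior is then P(bowl A | data) = 0.17722, P(bowl B | data) = 0.31505, P(bowl C | data) = 0.20995, P(bowl D | data) = 0.29779.
The predictive probability is P(white next | data) = (1/4)(0.17722) + (1/2)(0.31505) + (2/7)(0.20995) + (5/12)(0.29779) = 0.38589.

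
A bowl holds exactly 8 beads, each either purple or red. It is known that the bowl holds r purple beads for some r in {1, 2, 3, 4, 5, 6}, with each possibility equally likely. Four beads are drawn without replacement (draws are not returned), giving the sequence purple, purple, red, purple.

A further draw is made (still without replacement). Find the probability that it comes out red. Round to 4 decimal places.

Under each hypothesis, the probability of the observed sequence is: P(data | r = 1) = (1/8)(0/7) = 0; P(data | r = 2) = (2/8)(1/7)(6/6)(0/5) = 0; P(data | r = 3) = (3/8)(2/7)(5/6)(1/5) = 1/56; P(data | r = 4) = (4/8)(3/7)(4/6)(2/5) = 2/35; P(data | r = 5) = (5/8)(4/7)(3/6)(3/5) = 3/28; P(data | r = 6) = (6/8)(5/7)(2/6)(4/5) = 1/7.
Weighting by the prior gives 1/6 · 0 = 0, 1/6 · 0 = 0, 1/6 · 1/56 = 1/336, 1/6 · 2/35 = 1/105, 1/6 · 3/28 = 1/56, 1/6 · 1/7 = 1/42; these sum to 13/240.
The posterior is then P(r = 1 | data) = 0, P(r = 2 | data) = 0, P(r = 3 | data) = 5/91, P(r = 4 | data) = 16/91, P(r = 5 | data) = 30/91, P(r = 6 | data) = 40/91.
So P(red next | data) = Σ P(red next | H) P(H | data) = (1)(5/91) + (3/4)(16/91) + (1/2)(30/91) + (1/4)(40/91) = 6/13.

0.4615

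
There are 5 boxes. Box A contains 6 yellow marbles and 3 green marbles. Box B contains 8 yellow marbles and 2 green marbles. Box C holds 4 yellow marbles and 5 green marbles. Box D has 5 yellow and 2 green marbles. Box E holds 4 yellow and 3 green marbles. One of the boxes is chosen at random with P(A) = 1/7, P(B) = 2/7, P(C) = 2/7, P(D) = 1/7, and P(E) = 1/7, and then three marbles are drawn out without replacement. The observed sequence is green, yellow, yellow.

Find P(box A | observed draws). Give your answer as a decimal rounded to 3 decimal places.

The likelihood of the observed sequence under each hypothesis: P(data | box A) = (3/9)(6/8)(5/7) = 0.17857; P(data | box B) = (2/10)(8/9)(7/8) = 0.15556; P(data | box C) = (5/9)(4/8)(3/7) = 0.11905; P(data | box D) = (2/7)(5/6)(4/5) = 0.19048; P(data | box E) = (3/7)(4/6)(3/5) = 0.17143.
Multiplying each by its prior: 1/7 · 0.17857 = 0.02551, 2/7 · 0.15556 = 0.044444, 2/7 · 0.11905 = 0.034014, 1/7 · 0.19048 = 0.027211, 1/7 · 0.17143 = 0.02449; summing to 0.15567.
So P(box A | data) = (0.02551) / (0.15567) = 0.16387.

0.164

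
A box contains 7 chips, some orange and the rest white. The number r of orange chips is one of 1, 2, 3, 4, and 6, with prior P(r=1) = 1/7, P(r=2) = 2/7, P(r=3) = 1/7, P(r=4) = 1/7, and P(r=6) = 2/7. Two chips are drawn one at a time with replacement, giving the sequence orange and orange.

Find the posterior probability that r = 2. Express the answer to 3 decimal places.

Compute the likelihood of the observed sequence for each case: P(data | r = 1) = (1/7)(1/7) = 1/49; P(data | r = 2) = (2/7)(2/7) = 4/49; P(data | r = 3) = (3/7)(3/7) = 9/49; P(data | r = 4) = (4/7)(4/7) = 16/49; P(data | r = 6) = (6/7)(6/7) = 36/49.
Weighting by the prior gives 1/7 · 1/49 = 1/343, 2/7 · 4/49 = 8/343, 1/7 · 9/49 = 9/343, 1/7 · 16/49 = 16/343, 2/7 · 36/49 = 72/343; summing to 106/343.
By Bayes' rule, P(r = 2 | data) = (8/343) / (106/343) = 4/53.

0.075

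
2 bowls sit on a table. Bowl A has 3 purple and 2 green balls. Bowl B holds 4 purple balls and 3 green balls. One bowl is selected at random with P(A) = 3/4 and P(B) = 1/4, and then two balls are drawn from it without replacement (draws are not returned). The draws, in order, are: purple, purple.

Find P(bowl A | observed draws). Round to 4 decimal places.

The likelihood of the observed sequence under each hypothesis: P(data | bowl A) = (3/5)(2/4) = 3/10; P(data | bowl B) = (4/7)(3/6) = 2/7.
The prior-weighted likelihoods are 3/4 · 3/10 = 9/40, 1/4 · 2/7 = 1/14; these sum to 83/280.
Therefore the posterior P(bowl A | data) = (9/40) / (83/280) = 63/83.

0.7590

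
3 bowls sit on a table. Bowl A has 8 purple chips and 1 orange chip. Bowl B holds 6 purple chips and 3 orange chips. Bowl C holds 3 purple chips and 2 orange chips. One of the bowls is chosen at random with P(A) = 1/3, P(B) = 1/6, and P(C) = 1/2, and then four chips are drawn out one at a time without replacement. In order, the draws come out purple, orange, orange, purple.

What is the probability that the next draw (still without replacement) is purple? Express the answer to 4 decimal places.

0.9669

Compute the likelihood of the observed sequence for each case: P(data | bowl A) = (8/9)(1/8)(0/7) = 0; P(data | bowl B) = (6/9)(3/8)(2/7)(5/6) = 0.059524; P(data | bowl C) = (3/5)(2/4)(1/3)(2/2) = 0.1.
Weighting by the prior gives 1/3 · 0 = 0, 1/6 · 0.059524 = 0.0099206, 1/2 · 0.1 = 0.05; summing to 0.059921.
Dividing through by the total gives posterior P(bowl A | data) = 0, P(bowl B | data) = 0.16556, P(bowl C | data) = 0.83444.
The predictive probability is P(purple next | data) = (4/5)(0.16556) + (1)(0.83444) = 0.96689.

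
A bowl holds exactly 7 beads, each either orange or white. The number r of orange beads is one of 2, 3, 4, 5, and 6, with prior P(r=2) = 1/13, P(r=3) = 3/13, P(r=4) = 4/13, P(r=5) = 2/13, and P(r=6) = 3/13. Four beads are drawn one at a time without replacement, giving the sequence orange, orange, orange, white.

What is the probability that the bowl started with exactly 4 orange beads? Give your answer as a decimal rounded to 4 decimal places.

The likelihood of the observed sequence under each hypothesis: P(data | r = 2) = (2/7)(1/6)(0/5) = 0; P(data | r = 3) = (3/7)(2/6)(1/5)(4/4) = 1/35; P(data | r = 4) = (4/7)(3/6)(2/5)(3/4) = 3/35; P(data | r = 5) = (5/7)(4/6)(3/5)(2/4) = 1/7; P(data | r = 6) = (6/7)(5/6)(4/5)(1/4) = 1/7.
Weighting by the prior gives 1/13 · 0 = 0, 3/13 · 1/35 = 3/455, 4/13 · 3/35 = 12/455, 2/13 · 1/7 = 2/91, 3/13 · 1/7 = 3/91; summing to 8/91.
So P(r = 4 | data) = (12/455) / (8/91) = 3/10.

0.3000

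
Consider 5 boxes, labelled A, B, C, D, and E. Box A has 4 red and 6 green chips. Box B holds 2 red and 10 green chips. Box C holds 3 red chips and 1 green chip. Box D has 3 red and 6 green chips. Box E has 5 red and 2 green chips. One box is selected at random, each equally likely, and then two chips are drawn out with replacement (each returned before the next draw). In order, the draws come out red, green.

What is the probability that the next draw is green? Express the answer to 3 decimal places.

For each hypothesis, P(data | H) works out to: P(data | box A) = (4/10)(6/10) = 0.24; P(data | box B) = (2/12)(10/12) = 0.13889; P(data | box C) = (3/4)(1/4) = 0.1875; P(data | box D) = (3/9)(6/9) = 0.22222; P(data | box E) = (5/7)(2/7) = 0.20408.
The prior-weighted likelihoods are 1/5 · 0.24 = 0.048, 1/5 · 0.13889 = 0.027778, 1/5 · 0.1875 = 0.0375, 1/5 · 0.22222 = 0.044444, 1/5 · 0.20408 = 0.040816; these sum to 0.19854.
Normalising, the posterior is P(box A | data) = 0.24177, P(box B | data) = 0.13991, P(box C | data) = 0.18888, P(box D | data) = 0.22386, P(box E | data) = 0.20558.
So P(green next | data) = Σ P(green next | H) P(H | data) = (3/5)(0.24177) + (5/6)(0.13991) + (1/4)(0.18888) + (2/3)(0.22386) + (2/7)(0.20558) = 0.51685.

0.517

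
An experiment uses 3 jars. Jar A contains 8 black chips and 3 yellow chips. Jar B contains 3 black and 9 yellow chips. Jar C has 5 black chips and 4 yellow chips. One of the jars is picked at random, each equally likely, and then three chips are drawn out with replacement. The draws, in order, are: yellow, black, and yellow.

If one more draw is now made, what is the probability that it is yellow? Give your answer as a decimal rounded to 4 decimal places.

0.5551

Compute the likelihood of the observed sequence for each case: P(data | jar A) = (3/11)(8/11)(3/11) = 0.054095; P(data | jar B) = (9/12)(3/12)(9/12) = 0.14062; P(data | jar C) = (4/9)(5/9)(4/9) = 0.10974.
Weighting by the prior gives 1/3 · 0.054095 = 0.018032, 1/3 · 0.14062 = 0.046875, 1/3 · 0.10974 = 0.03658; these sum to 0.10149.
Dividing through by the total gives posterior P(jar A | data) = 0.17767, P(jar B | data) = 0.46188, P(jar C | data) = 0.36044.
The predictive probability is P(yellow next | data) = (3/11)(0.17767) + (3/4)(0.46188) + (4/9)(0.36044) = 0.55507.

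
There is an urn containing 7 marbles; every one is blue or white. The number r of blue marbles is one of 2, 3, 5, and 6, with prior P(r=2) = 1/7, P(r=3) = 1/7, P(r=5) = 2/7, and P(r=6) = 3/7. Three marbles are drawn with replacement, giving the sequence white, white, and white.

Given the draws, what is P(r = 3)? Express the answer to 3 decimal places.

Under each hypothesis, the probability of the observed sequence is: P(data | r = 2) = (5/7)(5/7)(5/7) = 0.36443; P(data | r = 3) = (4/7)(4/7)(4/7) = 0.18659; P(data | r = 5) = (2/7)(2/7)(2/7) = 0.023324; P(data | r = 6) = (1/7)(1/7)(1/7) = 0.0029155.
The prior-weighted likelihoods are 1/7 · 0.36443 = 0.052062, 1/7 · 0.18659 = 0.026656, 2/7 · 0.023324 = 0.0066639, 3/7 · 0.0029155 = 0.0012495; these sum to 0.086631.
By Bayes' rule, P(r = 3 | data) = (0.026656) / (0.086631) = 0.30769.

0.308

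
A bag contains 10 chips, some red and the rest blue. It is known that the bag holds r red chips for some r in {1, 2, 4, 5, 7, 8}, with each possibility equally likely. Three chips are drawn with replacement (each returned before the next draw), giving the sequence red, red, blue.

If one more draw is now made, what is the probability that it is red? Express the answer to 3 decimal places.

The likelihood of the observed sequence under each hypothesis: P(data | r = 1) = (1/10)(1/10)(9/10) = 0.009; P(data | r = 2) = (2/10)(2/10)(8/10) = 0.032; P(data | r = 4) = (4/10)(4/10)(6/10) = 0.096; P(data | r = 5) = (5/10)(5/10)(5/10) = 0.125; P(data | r = 7) = (7/10)(7/10)(3/10) = 0.147; P(data | r = 8) = (8/10)(8/10)(2/10) = 0.128.
The prior-weighted likelihoods are 1/6 · 0.009 = 0.0015, 1/6 · 0.032 = 0.0053333, 1/6 · 0.096 = 0.016, 1/6 · 0.125 = 0.020833, 1/6 · 0.147 = 0.0245, 1/6 · 0.128 = 0.021333; summing to 0.0895.
Dividing through by the total gives posterior P(r = 1 | data) = 0.01676, P(r = 2 | data) = 0.05959, P(r = 4 | data) = 0.17877, P(r = 5 | data) = 0.23277, P(r = 7 | data) = 0.27374, P(r = 8 | data) = 0.23836.
So P(red next | data) = Σ P(red next | H) P(H | data) = (1/10)(0.01676) + (1/5)(0.05959) + (2/5)(0.17877) + (1/2)(0.23277) + (7/10)(0.27374) + (4/5)(0.23836) = 0.5838.

0.584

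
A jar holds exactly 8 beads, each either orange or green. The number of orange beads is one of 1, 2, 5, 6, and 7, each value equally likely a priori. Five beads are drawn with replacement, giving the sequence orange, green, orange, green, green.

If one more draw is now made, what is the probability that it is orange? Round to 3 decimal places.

0.423

The likelihood of the observed sequence under each hypothesis: P(data | r = 1) = (1/8)(7/8)(1/8)(7/8)(7/8) = 0.010468; P(data | r = 2) = (2/8)(6/8)(2/8)(6/8)(6/8) = 0.026367; P(data | r = 5) = (5/8)(3/8)(5/8)(3/8)(3/8) = 0.020599; P(data | r = 6) = (6/8)(2/8)(6/8)(2/8)(2/8) = 0.0087891; P(data | r = 7) = (7/8)(1/8)(7/8)(1/8)(1/8) = 0.0014954.
Multiplying each by its prior: 1/5 · 0.010468 = 0.0020935, 1/5 · 0.026367 = 0.0052734, 1/5 · 0.020599 = 0.0041199, 1/5 · 0.0087891 = 0.0017578, 1/5 · 0.0014954 = 0.00029907; these sum to 0.013544.
The posterior is then P(r = 1 | data) = 0.15457, P(r = 2 | data) = 0.38936, P(r = 5 | data) = 0.30419, P(r = 6 | data) = 0.12979, P(r = 7 | data) = 0.022082.
So P(orange next | data) = Σ P(orange next | H) P(H | data) = (1/8)(0.15457) + (1/4)(0.38936) + (5/8)(0.30419) + (3/4)(0.12979) + (7/8)(0.022082) = 0.42345.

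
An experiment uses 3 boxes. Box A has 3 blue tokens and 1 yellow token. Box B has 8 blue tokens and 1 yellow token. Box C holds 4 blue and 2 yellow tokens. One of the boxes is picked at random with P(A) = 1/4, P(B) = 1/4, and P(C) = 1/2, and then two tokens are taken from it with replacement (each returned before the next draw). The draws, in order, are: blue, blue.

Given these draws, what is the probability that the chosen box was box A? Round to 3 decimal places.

Compute the likelihood of the observed sequence for each case: P(data | box A) = (3/4)(3/4) = 0.5625; P(data | box B) = (8/9)(8/9) = 0.79012; P(data | box C) = (4/6)(4/6) = 0.44444.
Weighting by the prior gives 1/4 · 0.5625 = 0.14062, 1/4 · 0.79012 = 0.19753, 1/2 · 0.44444 = 0.22222; with total 0.56038.
Therefore the posterior P(box A | data) = (0.14062) / (0.56038) = 0.25095.

0.251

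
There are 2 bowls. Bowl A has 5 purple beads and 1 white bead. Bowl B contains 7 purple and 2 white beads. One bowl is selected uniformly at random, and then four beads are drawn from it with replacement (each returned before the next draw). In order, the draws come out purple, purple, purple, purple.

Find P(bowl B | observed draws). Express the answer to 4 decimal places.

0.4314

The likelihood of the observed sequence under each hypothesis: P(data | bowl A) = (5/6)(5/6)(5/6)(5/6) = 0.48225; P(data | bowl B) = (7/9)(7/9)(7/9)(7/9) = 0.36595.
Multiplying each by its prior: 1/2 · 0.48225 = 0.24113, 1/2 · 0.36595 = 0.18298; summing to 0.4241.
Therefore the posterior P(bowl B | data) = (0.18298) / (0.4241) = 0.43144.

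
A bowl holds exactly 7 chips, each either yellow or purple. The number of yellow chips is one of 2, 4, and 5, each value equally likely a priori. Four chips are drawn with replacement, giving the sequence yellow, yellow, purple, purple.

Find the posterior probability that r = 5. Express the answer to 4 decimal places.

Compute the likelihood of the observed sequence for each case: P(data | r = 2) = (2/7)(2/7)(5/7)(5/7) = 0.041649; P(data | r = 4) = (4/7)(4/7)(3/7)(3/7) = 0.059975; P(data | r = 5) = (5/7)(5/7)(2/7)(2/7) = 0.041649.
Multiplying each by its prior: 1/3 · 0.041649 = 0.013883, 1/3 · 0.059975 = 0.019992, 1/3 · 0.041649 = 0.013883; these sum to 0.047758.
Hence P(r = 5 | data) = (0.013883) / (0.047758) = 0.2907.

0.2907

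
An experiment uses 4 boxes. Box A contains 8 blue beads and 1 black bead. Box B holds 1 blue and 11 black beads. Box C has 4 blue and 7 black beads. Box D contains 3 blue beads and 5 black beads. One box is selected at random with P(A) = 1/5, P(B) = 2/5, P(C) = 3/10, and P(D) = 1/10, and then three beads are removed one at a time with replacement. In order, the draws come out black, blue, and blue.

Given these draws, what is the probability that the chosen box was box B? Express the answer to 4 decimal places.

The likelihood of the observed sequence under each hypothesis: P(data | box A) = (1/9)(8/9)(8/9) = 0.087791; P(data | box B) = (11/12)(1/12)(1/12) = 0.0063657; P(data | box C) = (7/11)(4/11)(4/11) = 0.084147; P(data | box D) = (5/8)(3/8)(3/8) = 0.087891.
The prior-weighted likelihoods are 1/5 · 0.087791 = 0.017558, 2/5 · 0.0063657 = 0.0025463, 3/10 · 0.084147 = 0.025244, 1/10 · 0.087891 = 0.0087891; summing to 0.054138.
By Bayes' rule, P(box B | data) = (0.0025463) / (0.054138) = 0.047034.

0.0470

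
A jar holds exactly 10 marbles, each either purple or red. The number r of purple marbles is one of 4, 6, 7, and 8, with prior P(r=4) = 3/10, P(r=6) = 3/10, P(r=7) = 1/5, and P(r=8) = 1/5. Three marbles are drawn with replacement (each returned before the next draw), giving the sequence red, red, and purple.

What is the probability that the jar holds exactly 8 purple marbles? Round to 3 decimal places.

Compute the likelihood of the observed sequence for each case: P(data | r = 4) = (6/10)(6/10)(4/10) = 0.144; P(data | r = 6) = (4/10)(4/10)(6/10) = 0.096; P(data | r = 7) = (3/10)(3/10)(7/10) = 0.063; P(data | r = 8) = (2/10)(2/10)(8/10) = 0.032.
Multiplying each by its prior: 3/10 · 0.144 = 0.0432, 3/10 · 0.096 = 0.0288, 1/5 · 0.063 = 0.0126, 1/5 · 0.032 = 0.0064; these sum to 0.091.
So P(r = 8 | data) = (0.0064) / (0.091) = 0.07033.

0.070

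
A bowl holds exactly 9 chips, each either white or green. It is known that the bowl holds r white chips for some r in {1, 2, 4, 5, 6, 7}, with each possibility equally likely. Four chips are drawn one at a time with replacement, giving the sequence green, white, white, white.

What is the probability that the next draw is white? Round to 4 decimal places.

0.6307

For each hypothesis, P(data | H) works out to: P(data | r = 1) = (8/9)(1/9)(1/9)(1/9) = 0.0012193; P(data | r = 2) = (7/9)(2/9)(2/9)(2/9) = 0.0085353; P(data | r = 4) = (5/9)(4/9)(4/9)(4/9) = 0.048773; P(data | r = 5) = (4/9)(5/9)(5/9)(5/9) = 0.076208; P(data | r = 6) = (3/9)(6/9)(6/9)(6/9) = 0.098765; P(data | r = 7) = (2/9)(7/9)(7/9)(7/9) = 0.10456.
Multiplying each by its prior: 1/6 · 0.0012193 = 0.00020322, 1/6 · 0.0085353 = 0.0014225, 1/6 · 0.048773 = 0.0081288, 1/6 · 0.076208 = 0.012701, 1/6 · 0.098765 = 0.016461, 1/6 · 0.10456 = 0.017426; these sum to 0.056343.
Dividing through by the total gives posterior P(r = 1 | data) = 0.0036069, P(r = 2 | data) = 0.025248, P(r = 4 | data) = 0.14427, P(r = 5 | data) = 0.22543, P(r = 6 | data) = 0.29216, P(r = 7 | data) = 0.30929.
So P(white next | data) = Σ P(white next | H) P(H | data) = (1/9)(0.0036069) + (2/9)(0.025248) + (4/9)(0.14427) + (5/9)(0.22543) + (2/3)(0.29216) + (7/9)(0.30929) = 0.6307.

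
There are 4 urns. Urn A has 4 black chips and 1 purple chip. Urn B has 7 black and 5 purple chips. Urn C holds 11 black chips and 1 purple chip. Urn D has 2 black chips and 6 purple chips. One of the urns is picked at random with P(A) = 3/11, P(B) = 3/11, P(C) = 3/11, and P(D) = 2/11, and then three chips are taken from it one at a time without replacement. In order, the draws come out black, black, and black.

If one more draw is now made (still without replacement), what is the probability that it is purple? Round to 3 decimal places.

Compute the likelihood of the observed sequence for each case: P(data | urn A) = (4/5)(3/4)(2/3) = 2/5; P(data | urn B) = (7/12)(6/11)(5/10) = 7/44; P(data | urn C) = (11/12)(10/11)(9/10) = 3/4; P(data | urn D) = (2/8)(1/7)(0/6) = 0.
Multiplying each by its prior: 3/11 · 2/5 = 6/55, 3/11 · 7/44 = 21/484, 3/11 · 3/4 = 9/44, 2/11 · 0 = 0; these sum to 216/605.
Normalising, the posterior is P(urn A | data) = 11/36, P(urn B | data) = 35/288, P(urn C | data) = 55/96, P(urn D | data) = 0.
The predictive probability is P(purple next | data) = (1/2)(11/36) + (5/9)(35/288) + (1/9)(55/96) = 23/81.

0.284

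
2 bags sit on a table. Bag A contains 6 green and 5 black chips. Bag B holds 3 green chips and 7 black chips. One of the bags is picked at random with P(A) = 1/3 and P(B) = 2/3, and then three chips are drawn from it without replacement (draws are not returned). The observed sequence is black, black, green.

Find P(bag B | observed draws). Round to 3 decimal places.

For each hypothesis, P(data | H) works out to: P(data | bag A) = (5/11)(4/10)(6/9) = 0.12121; P(data | bag B) = (7/10)(6/9)(3/8) = 0.175.
The prior-weighted likelihoods are 1/3 · 0.12121 = 0.040404, 2/3 · 0.175 = 0.11667; with total 0.15707.
Therefore the posterior P(bag B | data) = (0.11667) / (0.15707) = 0.74277.

0.743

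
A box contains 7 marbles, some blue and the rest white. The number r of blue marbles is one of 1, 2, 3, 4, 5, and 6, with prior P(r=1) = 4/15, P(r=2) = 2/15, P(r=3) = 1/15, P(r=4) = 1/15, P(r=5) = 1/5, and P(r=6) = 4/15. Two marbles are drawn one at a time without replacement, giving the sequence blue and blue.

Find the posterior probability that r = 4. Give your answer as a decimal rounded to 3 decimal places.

0.059

The likelihood of the observed sequence under each hypothesis: P(data | r = 1) = (1/7)(0/6) = 0; P(data | r = 2) = (2/7)(1/6) = 1/21; P(data | r = 3) = (3/7)(2/6) = 1/7; P(data | r = 4) = (4/7)(3/6) = 2/7; P(data | r = 5) = (5/7)(4/6) = 10/21; P(data | r = 6) = (6/7)(5/6) = 5/7.
The prior-weighted likelihoods are 4/15 · 0 = 0, 2/15 · 1/21 = 2/315, 1/15 · 1/7 = 1/105, 1/15 · 2/7 = 2/105, 1/5 · 10/21 = 2/21, 4/15 · 5/7 = 4/21; with total 101/315.
So P(r = 4 | data) = (2/105) / (101/315) = 6/101.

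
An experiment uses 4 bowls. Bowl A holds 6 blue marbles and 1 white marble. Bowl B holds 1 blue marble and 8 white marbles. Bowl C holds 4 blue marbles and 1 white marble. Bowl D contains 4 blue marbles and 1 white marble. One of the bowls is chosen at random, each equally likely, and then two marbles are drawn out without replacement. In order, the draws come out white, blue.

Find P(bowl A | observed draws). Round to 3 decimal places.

Compute the likelihood of the observed sequence for each case: P(data | bowl A) = (1/7)(6/6) = 1/7; P(data | bowl B) = (8/9)(1/8) = 1/9; P(data | bowl C) = (1/5)(4/4) = 1/5; P(data | bowl D) = (1/5)(4/4) = 1/5.
The prior-weighted likelihoods are 1/4 · 1/7 = 1/28, 1/4 · 1/9 = 1/36, 1/4 · 1/5 = 1/20, 1/4 · 1/5 = 1/20; summing to 103/630.
Therefore the posterior P(bowl A | data) = (1/28) / (103/630) = 45/206.

0.218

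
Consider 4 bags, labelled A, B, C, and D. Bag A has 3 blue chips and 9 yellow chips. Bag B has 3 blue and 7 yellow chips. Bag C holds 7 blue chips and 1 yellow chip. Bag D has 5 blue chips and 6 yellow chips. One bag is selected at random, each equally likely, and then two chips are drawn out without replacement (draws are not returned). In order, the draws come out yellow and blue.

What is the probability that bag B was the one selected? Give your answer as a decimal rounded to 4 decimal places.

0.2792

Under each hypothesis, the probability of the observed sequence is: P(data | bag A) = (9/12)(3/11) = 0.20455; P(data | bag B) = (7/10)(3/9) = 0.23333; P(data | bag C) = (1/8)(7/7) = 0.125; P(data | bag D) = (6/11)(5/10) = 0.27273.
The prior-weighted likelihoods are 1/4 · 0.20455 = 0.051136, 1/4 · 0.23333 = 0.058333, 1/4 · 0.125 = 0.03125, 1/4 · 0.27273 = 0.068182; summing to 0.2089.
So P(bag B | data) = (0.058333) / (0.2089) = 0.27924.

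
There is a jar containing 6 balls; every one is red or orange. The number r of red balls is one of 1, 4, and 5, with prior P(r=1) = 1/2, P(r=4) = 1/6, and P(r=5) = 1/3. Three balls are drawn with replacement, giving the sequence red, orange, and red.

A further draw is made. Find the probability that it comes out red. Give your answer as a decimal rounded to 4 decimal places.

Compute the likelihood of the observed sequence for each case: P(data | r = 1) = (1/6)(5/6)(1/6) = 0.023148; P(data | r = 4) = (4/6)(2/6)(4/6) = 0.14815; P(data | r = 5) = (5/6)(1/6)(5/6) = 0.11574.
The prior-weighted likelihoods are 1/2 · 0.023148 = 0.011574, 1/6 · 0.14815 = 0.024691, 1/3 · 0.11574 = 0.03858; with total 0.074846.
Dividing through by the total gives posterior P(r = 1 | data) = 0.15464, P(r = 4 | data) = 0.3299, P(r = 5 | data) = 0.51546.
Averaging over the posterior, P(red next | data) = (1/6)(0.15464) + (2/3)(0.3299) + (5/6)(0.51546) = 0.67526.

0.6753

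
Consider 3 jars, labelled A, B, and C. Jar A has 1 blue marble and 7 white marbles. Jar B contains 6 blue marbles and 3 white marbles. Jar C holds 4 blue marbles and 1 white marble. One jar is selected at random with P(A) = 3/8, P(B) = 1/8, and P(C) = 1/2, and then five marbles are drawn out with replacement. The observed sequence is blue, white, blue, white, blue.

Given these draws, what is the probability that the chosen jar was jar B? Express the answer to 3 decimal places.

0.276

The likelihood of the observed sequence under each hypothesis: P(data | jar A) = (1/8)(7/8)(1/8)(7/8)(1/8) = 0.0014954; P(data | jar B) = (6/9)(3/9)(6/9)(3/9)(6/9) = 0.032922; P(data | jar C) = (4/5)(1/5)(4/5)(1/5)(4/5) = 0.02048.
Weighting by the prior gives 3/8 · 0.0014954 = 0.00056076, 1/8 · 0.032922 = 0.0041152, 1/2 · 0.02048 = 0.01024; with total 0.014916.
Hence P(jar B | data) = (0.0041152) / (0.014916) = 0.27589.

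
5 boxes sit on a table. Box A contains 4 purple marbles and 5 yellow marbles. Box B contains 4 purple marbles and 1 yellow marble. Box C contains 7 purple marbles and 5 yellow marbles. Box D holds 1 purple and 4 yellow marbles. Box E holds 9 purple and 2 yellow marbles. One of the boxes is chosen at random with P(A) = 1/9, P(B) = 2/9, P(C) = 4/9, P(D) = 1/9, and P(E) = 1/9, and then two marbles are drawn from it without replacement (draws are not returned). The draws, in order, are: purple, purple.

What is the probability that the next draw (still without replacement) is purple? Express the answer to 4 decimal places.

Compute the likelihood of the observed sequence for each case: P(data | box A) = (4/9)(3/8) = 0.16667; P(data | box B) = (4/5)(3/4) = 0.6; P(data | box C) = (7/12)(6/11) = 0.31818; P(data | box D) = (1/5)(0/4) = 0; P(data | box E) = (9/11)(8/10) = 0.65455.
Weighting by the prior gives 1/9 · 0.16667 = 0.018519, 2/9 · 0.6 = 0.13333, 4/9 · 0.31818 = 0.14141, 1/9 · 0 = 0, 1/9 · 0.65455 = 0.072727; summing to 0.36599.
The posterior is then P(box A | data) = 0.050598, P(box B | data) = 0.36431, P(box C | data) = 0.38638, P(box D | data) = 0, P(box E | data) = 0.19871.
So P(purple next | data) = Σ P(purple next | H) P(H | data) = (2/7)(0.050598) + (2/3)(0.36431) + (1/2)(0.38638) + (7/9)(0.19871) = 0.60507.

0.6051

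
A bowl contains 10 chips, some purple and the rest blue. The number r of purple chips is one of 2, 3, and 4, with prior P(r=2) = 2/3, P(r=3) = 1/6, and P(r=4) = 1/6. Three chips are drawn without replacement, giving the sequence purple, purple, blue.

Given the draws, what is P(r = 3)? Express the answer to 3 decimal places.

0.236

Compute the likelihood of the observed sequence for each case: P(data | r = 2) = (2/10)(1/9)(8/8) = 0.022222; P(data | r = 3) = (3/10)(2/9)(7/8) = 0.058333; P(data | r = 4) = (4/10)(3/9)(6/8) = 0.1.
Multiplying each by its prior: 2/3 · 0.022222 = 0.014815, 1/6 · 0.058333 = 0.0097222, 1/6 · 0.1 = 0.016667; these sum to 0.041204.
So P(r = 3 | data) = (0.0097222) / (0.041204) = 0.23596.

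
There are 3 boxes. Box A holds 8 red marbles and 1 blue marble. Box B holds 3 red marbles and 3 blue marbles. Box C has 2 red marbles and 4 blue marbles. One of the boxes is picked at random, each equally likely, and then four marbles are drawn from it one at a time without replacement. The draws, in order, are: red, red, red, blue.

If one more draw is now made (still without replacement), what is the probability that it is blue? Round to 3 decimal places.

The likelihood of the observed sequence under each hypothesis: P(data | box A) = (8/9)(7/8)(6/7)(1/6) = 1/9; P(data | box B) = (3/6)(2/5)(1/4)(3/3) = 1/20; P(data | box C) = (2/6)(1/5)(0/4) = 0.
The prior-weighted likelihoods are 1/3 · 1/9 = 1/27, 1/3 · 1/20 = 1/60, 1/3 · 0 = 0; summing to 29/540.
Dividing through by the total gives posterior P(box A | data) = 20/29, P(box B | data) = 9/29, P(box C | data) = 0.
Averaging over the posterior, P(blue next | data) = (0)(20/29) + (1)(9/29) = 9/29.

0.310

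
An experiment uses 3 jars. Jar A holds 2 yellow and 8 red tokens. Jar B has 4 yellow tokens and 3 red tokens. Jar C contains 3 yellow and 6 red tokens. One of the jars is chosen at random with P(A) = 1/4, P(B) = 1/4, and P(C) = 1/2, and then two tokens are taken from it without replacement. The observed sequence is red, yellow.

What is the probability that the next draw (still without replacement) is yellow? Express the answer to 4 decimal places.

Compute the likelihood of the observed sequence for each case: P(data | jar A) = (8/10)(2/9) = 0.17778; P(data | jar B) = (3/7)(4/6) = 0.28571; P(data | jar C) = (6/9)(3/8) = 0.25.
The prior-weighted likelihoods are 1/4 · 0.17778 = 0.044444, 1/4 · 0.28571 = 0.071429, 1/2 · 0.25 = 0.125; these sum to 0.24087.
The posterior is then P(jar A | data) = 0.18451, P(jar B | data) = 0.29654, P(jar C | data) = 0.51895.
The predictive probability is P(yellow next | data) = (1/8)(0.18451) + (3/5)(0.29654) + (2/7)(0.51895) = 0.34926.

0.3493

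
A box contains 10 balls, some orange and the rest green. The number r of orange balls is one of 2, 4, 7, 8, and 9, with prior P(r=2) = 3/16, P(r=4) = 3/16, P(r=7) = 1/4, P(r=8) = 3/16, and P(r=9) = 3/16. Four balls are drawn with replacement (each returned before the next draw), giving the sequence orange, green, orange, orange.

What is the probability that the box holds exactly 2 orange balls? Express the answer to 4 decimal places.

0.0179

The likelihood of the observed sequence under each hypothesis: P(data | r = 2) = (2/10)(8/10)(2/10)(2/10) = 0.0064; P(data | r = 4) = (4/10)(6/10)(4/10)(4/10) = 0.0384; P(data | r = 7) = (7/10)(3/10)(7/10)(7/10) = 0.1029; P(data | r = 8) = (8/10)(2/10)(8/10)(8/10) = 0.1024; P(data | r = 9) = (9/10)(1/10)(9/10)(9/10) = 0.0729.
Weighting by the prior gives 3/16 · 0.0064 = 0.0012, 3/16 · 0.0384 = 0.0072, 1/4 · 0.1029 = 0.025725, 3/16 · 0.1024 = 0.0192, 3/16 · 0.0729 = 0.013669; with total 0.066994.
Hence P(r = 2 | data) = (0.0012) / (0.066994) = 0.017912.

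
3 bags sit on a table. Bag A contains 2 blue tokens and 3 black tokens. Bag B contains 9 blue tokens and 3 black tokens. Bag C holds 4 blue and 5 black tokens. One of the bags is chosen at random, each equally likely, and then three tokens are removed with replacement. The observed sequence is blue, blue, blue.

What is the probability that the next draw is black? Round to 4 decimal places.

0.3358

The likelihood of the observed sequence under each hypothesis: P(data | bag A) = (2/5)(2/5)(2/5) = 0.064; P(data | bag B) = (9/12)(9/12)(9/12) = 0.42188; P(data | bag C) = (4/9)(4/9)(4/9) = 0.087791.
Multiplying each by its prior: 1/3 · 0.064 = 0.021333, 1/3 · 0.42188 = 0.14062, 1/3 · 0.087791 = 0.029264; summing to 0.19122.
Dividing through by the total gives posterior P(bag A | data) = 0.11156, P(bag B | data) = 0.7354, P(bag C | data) = 0.15304.
So P(black next | data) = Σ P(black next | H) P(H | data) = (3/5)(0.11156) + (1/4)(0.7354) + (5/9)(0.15304) = 0.33581.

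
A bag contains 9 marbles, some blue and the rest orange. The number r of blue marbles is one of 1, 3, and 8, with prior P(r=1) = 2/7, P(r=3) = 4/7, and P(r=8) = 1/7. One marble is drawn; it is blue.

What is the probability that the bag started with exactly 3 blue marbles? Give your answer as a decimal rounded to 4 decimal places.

For each hypothesis, P(data | H) works out to: P(data | r = 1) = (1/9) = 1/9; P(data | r = 3) = (3/9) = 1/3; P(data | r = 8) = (8/9) = 8/9.
Multiplying each by its prior: 2/7 · 1/9 = 2/63, 4/7 · 1/3 = 4/21, 1/7 · 8/9 = 8/63; with total 22/63.
By Bayes' rule, P(r = 3 | data) = (4/21) / (22/63) = 6/11.

0.5455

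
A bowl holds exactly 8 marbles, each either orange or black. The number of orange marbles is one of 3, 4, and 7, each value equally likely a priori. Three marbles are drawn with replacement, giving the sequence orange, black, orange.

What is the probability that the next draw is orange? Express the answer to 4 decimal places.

0.5807

For each hypothesis, P(data | H) works out to: P(data | r = 3) = (3/8)(5/8)(3/8) = 0.087891; P(data | r = 4) = (4/8)(4/8)(4/8) = 0.125; P(data | r = 7) = (7/8)(1/8)(7/8) = 0.095703.
Weighting by the prior gives 1/3 · 0.087891 = 0.029297, 1/3 · 0.125 = 0.041667, 1/3 · 0.095703 = 0.031901; with total 0.10286.
Dividing through by the total gives posterior P(r = 3 | data) = 0.28481, P(r = 4 | data) = 0.40506, P(r = 7 | data) = 0.31013.
So P(orange next | data) = Σ P(orange next | H) P(H | data) = (3/8)(0.28481) + (1/2)(0.40506) + (7/8)(0.31013) = 0.5807.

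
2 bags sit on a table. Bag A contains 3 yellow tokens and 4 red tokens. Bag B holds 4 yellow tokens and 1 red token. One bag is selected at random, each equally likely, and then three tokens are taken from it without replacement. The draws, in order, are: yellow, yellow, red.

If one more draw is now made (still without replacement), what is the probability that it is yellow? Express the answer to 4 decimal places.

0.7273

Under each hypothesis, the probability of the observed sequence is: P(data | bag A) = (3/7)(2/6)(4/5) = 4/35; P(data | bag B) = (4/5)(3/4)(1/3) = 1/5.
Weighting by the prior gives 1/2 · 4/35 = 2/35, 1/2 · 1/5 = 1/10; these sum to 11/70.
Normalising, the posterior is P(bag A | data) = 4/11, P(bag B | data) = 7/11.
So P(yellow next | data) = Σ P(yellow next | H) P(H | data) = (1/4)(4/11) + (1)(7/11) = 8/11.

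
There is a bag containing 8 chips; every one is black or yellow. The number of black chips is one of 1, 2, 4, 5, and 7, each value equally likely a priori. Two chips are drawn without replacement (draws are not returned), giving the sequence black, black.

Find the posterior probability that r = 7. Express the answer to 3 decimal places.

For each hypothesis, P(data | H) works out to: P(data | r = 1) = (1/8)(0/7) = 0; P(data | r = 2) = (2/8)(1/7) = 1/28; P(data | r = 4) = (4/8)(3/7) = 3/14; P(data | r = 5) = (5/8)(4/7) = 5/14; P(data | r = 7) = (7/8)(6/7) = 3/4.
Multiplying each by its prior: 1/5 · 0 = 0, 1/5 · 1/28 = 1/140, 1/5 · 3/14 = 3/70, 1/5 · 5/14 = 1/14, 1/5 · 3/4 = 3/20; these sum to 19/70.
Therefore the posterior P(r = 7 | data) = (3/20) / (19/70) = 21/38.

0.553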